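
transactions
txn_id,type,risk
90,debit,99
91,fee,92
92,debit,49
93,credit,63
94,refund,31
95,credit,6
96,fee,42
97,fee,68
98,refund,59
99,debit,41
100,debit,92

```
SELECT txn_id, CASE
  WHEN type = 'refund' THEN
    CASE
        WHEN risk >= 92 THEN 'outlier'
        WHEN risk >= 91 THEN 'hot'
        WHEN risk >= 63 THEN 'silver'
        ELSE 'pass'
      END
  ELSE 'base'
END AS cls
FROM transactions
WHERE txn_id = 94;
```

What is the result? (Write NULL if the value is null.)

txn_id = 94: type=refund, risk=31.
type='refund' → inner[ELSE] → pass

pass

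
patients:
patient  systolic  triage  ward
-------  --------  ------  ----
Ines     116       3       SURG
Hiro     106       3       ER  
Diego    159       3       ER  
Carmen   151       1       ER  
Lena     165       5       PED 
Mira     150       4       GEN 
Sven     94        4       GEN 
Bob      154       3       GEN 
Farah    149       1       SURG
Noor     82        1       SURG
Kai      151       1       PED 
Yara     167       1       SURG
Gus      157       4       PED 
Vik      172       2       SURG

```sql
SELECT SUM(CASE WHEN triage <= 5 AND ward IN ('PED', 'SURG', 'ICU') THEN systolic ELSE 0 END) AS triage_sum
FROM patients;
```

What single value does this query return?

1159

patient=Ines: ✓ → 116
patient=Hiro: ✗
patient=Diego: ✗
patient=Carmen: ✗
patient=Lena: ✓ → 165
patient=Mira: ✗
patient=Sven: ✗
patient=Bob: ✗
patient=Farah: ✓ → 149
patient=Noor: ✓ → 82
patient=Kai: ✓ → 151
patient=Yara: ✓ → 167
patient=Gus: ✓ → 157
patient=Vik: ✓ → 172
triage_sum = 116 + 165 + 149 + 82 + 151 + 167 + 157 + 172 = 1159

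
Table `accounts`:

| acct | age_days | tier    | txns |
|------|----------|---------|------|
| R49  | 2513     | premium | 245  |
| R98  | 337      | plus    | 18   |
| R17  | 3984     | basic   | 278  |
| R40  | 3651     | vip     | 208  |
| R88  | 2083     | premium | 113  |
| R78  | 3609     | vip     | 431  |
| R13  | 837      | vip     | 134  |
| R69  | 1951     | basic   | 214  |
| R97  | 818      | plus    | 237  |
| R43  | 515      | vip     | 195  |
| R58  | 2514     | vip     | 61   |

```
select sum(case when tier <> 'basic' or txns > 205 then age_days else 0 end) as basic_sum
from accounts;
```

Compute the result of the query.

acct=R49: ✓ → 2513
acct=R98: ✓ → 337
acct=R17: ✓ → 3984
acct=R40: ✓ → 3651
acct=R88: ✓ → 2083
acct=R78: ✓ → 3609
acct=R13: ✓ → 837
acct=R69: ✓ → 1951
acct=R97: ✓ → 818
acct=R43: ✓ → 515
acct=R58: ✓ → 2514
basic_sum = 2513 + 337 + 3984 + 3651 + 2083 + 3609 + 837 + 1951 + 818 + 515 + 2514 = 22812

22812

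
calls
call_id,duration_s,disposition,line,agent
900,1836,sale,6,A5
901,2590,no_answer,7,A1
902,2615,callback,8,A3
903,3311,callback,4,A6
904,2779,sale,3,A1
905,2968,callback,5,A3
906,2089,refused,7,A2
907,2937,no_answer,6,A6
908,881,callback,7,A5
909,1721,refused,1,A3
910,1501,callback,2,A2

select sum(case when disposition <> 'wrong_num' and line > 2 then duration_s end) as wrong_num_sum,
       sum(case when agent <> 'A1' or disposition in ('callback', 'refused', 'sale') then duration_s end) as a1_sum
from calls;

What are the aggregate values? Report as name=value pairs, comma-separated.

wrong_num_sum=22006, a1_sum=22638

[wrong_num_sum: disposition <> 'wrong_num' and line > 2]
call_id=900: ✓ → 1836
call_id=901: ✓ → 2590
call_id=902: ✓ → 2615
call_id=903: ✓ → 3311
call_id=904: ✓ → 2779
call_id=905: ✓ → 2968
call_id=906: ✓ → 2089
call_id=907: ✓ → 2937
call_id=908: ✓ → 881
call_id=909: ✗
call_id=910: ✗
wrong_num_sum = 1836 + 2590 + 2615 + 3311 + 2779 + 2968 + 2089 + 2937 + 881 = 22006
—
[a1_sum: agent <> 'A1' or disposition in ('callback', 'refused', 'sale')]
call_id=900: ✓ → 1836
call_id=901: ✗
call_id=902: ✓ → 2615
call_id=903: ✓ → 3311
call_id=904: ✓ → 2779
call_id=905: ✓ → 2968
call_id=906: ✓ → 2089
call_id=907: ✓ → 2937
call_id=908: ✓ → 881
call_id=909: ✓ → 1721
call_id=910: ✓ → 1501
a1_sum = 1836 + 2615 + 3311 + 2779 + 2968 + 2089 + 2937 + 881 + 1721 + 1501 = 22638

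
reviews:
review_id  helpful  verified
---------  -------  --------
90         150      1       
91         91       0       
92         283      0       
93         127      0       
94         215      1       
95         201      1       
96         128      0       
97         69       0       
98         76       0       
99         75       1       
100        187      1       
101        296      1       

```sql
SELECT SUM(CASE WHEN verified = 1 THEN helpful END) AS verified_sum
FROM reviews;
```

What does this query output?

1124

review_id=90: ✓ → 150
review_id=91: ✗
review_id=92: ✗
review_id=93: ✗
review_id=94: ✓ → 215
review_id=95: ✓ → 201
review_id=96: ✗
review_id=97: ✗
review_id=98: ✗
review_id=99: ✓ → 75
review_id=100: ✓ → 187
review_id=101: ✓ → 296
verified_sum = 150 + 215 + 201 + 75 + 187 + 296 = 1124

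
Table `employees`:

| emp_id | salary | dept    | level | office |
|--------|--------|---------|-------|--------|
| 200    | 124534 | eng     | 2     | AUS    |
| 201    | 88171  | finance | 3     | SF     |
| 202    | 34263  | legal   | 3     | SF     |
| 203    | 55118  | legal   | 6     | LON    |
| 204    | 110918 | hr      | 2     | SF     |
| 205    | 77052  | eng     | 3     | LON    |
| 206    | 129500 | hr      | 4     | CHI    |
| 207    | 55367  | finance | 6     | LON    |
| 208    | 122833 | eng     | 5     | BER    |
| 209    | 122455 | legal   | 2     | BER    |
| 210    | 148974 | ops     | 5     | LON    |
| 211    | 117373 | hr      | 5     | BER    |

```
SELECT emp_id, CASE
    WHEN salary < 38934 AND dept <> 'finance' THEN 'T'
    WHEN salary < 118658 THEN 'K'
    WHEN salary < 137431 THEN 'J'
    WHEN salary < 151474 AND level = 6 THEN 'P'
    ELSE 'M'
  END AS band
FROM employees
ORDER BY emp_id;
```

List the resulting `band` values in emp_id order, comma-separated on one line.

J, K, T, K, K, K, J, K, J, J, M, K

emp_id=200: salary < 137431 → J
emp_id=201: salary < 118658 → K
emp_id=202: salary < 38934 AND dept <> 'finance' → T
emp_id=203: salary < 118658 → K
emp_id=204: salary < 118658 → K
emp_id=205: salary < 118658 → K
emp_id=206: salary < 137431 → J
emp_id=207: salary < 118658 → K
emp_id=208: salary < 137431 → J
emp_id=209: salary < 137431 → J
emp_id=210: ELSE → M
emp_id=211: salary < 118658 → K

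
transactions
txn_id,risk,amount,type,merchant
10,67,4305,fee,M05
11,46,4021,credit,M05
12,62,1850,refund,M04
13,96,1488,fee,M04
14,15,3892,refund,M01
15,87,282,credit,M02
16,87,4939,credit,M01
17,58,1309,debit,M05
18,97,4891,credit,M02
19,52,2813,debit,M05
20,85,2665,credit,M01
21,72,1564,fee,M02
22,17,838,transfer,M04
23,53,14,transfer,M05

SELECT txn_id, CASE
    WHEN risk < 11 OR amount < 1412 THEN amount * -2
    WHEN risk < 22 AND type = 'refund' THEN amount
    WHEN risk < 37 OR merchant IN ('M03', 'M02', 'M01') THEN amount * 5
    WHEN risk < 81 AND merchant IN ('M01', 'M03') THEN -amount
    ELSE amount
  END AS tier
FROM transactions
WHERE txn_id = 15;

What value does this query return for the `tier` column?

txn_id = 15: risk=87, amount=282, type=credit, merchant=M02.
risk < 11 OR amount < 1412 → true → -564

-564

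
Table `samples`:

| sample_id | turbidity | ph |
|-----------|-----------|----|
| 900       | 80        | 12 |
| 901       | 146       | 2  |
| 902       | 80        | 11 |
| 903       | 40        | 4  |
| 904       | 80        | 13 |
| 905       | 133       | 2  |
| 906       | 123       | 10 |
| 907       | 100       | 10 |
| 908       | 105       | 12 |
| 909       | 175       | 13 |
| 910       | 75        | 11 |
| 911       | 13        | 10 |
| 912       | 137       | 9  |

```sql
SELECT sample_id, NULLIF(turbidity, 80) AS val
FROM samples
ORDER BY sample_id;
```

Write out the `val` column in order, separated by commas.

NULL, 146, NULL, 40, NULL, 133, 123, 100, 105, 175, 75, 13, 137

sample_id=900: turbidity=80 vs 80: equal → NULL
sample_id=901: turbidity=146 vs 80: differ → 146
sample_id=902: turbidity=80 vs 80: equal → NULL
sample_id=903: turbidity=40 vs 80: differ → 40
sample_id=904: turbidity=80 vs 80: equal → NULL
sample_id=905: turbidity=133 vs 80: differ → 133
sample_id=906: turbidity=123 vs 80: differ → 123
sample_id=907: turbidity=100 vs 80: differ → 100
sample_id=908: turbidity=105 vs 80: differ → 105
sample_id=909: turbidity=175 vs 80: differ → 175
sample_id=910: turbidity=75 vs 80: differ → 75
sample_id=911: turbidity=13 vs 80: differ → 13
sample_id=912: turbidity=137 vs 80: differ → 137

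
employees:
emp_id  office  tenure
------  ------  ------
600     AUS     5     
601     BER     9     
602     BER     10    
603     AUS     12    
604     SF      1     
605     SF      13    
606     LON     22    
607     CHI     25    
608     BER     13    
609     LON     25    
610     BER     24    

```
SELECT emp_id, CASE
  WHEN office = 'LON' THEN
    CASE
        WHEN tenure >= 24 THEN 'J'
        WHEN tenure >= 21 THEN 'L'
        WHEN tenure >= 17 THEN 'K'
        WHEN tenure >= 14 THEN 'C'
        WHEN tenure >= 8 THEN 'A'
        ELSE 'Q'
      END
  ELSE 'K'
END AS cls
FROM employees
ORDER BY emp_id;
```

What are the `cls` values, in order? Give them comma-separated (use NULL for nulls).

emp_id=600: office='AUS' → outer ELSE → K
emp_id=601: office='BER' → outer ELSE → K
emp_id=602: office='BER' → outer ELSE → K
emp_id=603: office='AUS' → outer ELSE → K
emp_id=604: office='SF' → outer ELSE → K
emp_id=605: office='SF' → outer ELSE → K
emp_id=606: office='LON' → inner[tenure >= 21] → L
emp_id=607: office='CHI' → outer ELSE → K
emp_id=608: office='BER' → outer ELSE → K
emp_id=609: office='LON' → inner[tenure >= 24] → J
emp_id=610: office='BER' → outer ELSE → K

K, K, K, K, K, K, L, K, K, J, K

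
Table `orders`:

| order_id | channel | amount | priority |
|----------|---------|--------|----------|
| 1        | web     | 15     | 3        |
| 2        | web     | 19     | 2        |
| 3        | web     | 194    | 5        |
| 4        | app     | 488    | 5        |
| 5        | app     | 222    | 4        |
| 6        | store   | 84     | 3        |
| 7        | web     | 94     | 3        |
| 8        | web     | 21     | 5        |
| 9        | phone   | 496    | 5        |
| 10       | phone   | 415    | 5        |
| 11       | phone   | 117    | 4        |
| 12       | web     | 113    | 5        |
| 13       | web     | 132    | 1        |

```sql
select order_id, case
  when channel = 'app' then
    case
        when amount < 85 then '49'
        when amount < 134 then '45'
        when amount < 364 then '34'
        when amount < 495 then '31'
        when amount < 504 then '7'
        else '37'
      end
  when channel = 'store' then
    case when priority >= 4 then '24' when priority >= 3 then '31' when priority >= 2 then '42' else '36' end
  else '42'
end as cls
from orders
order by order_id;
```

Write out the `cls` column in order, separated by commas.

42, 42, 42, 31, 34, 31, 42, 42, 42, 42, 42, 42, 42

order_id=1: channel='web' → outer ELSE → 42
order_id=2: channel='web' → outer ELSE → 42
order_id=3: channel='web' → outer ELSE → 42
order_id=4: channel='app' → inner[amount < 495] → 31
order_id=5: channel='app' → inner[amount < 364] → 34
order_id=6: channel='store' → inner[priority >= 3] → 31
order_id=7: channel='web' → outer ELSE → 42
order_id=8: channel='web' → outer ELSE → 42
order_id=9: channel='phone' → outer ELSE → 42
order_id=10: channel='phone' → outer ELSE → 42
order_id=11: channel='phone' → outer ELSE → 42
order_id=12: channel='web' → outer ELSE → 42
order_id=13: channel='web' → outer ELSE → 42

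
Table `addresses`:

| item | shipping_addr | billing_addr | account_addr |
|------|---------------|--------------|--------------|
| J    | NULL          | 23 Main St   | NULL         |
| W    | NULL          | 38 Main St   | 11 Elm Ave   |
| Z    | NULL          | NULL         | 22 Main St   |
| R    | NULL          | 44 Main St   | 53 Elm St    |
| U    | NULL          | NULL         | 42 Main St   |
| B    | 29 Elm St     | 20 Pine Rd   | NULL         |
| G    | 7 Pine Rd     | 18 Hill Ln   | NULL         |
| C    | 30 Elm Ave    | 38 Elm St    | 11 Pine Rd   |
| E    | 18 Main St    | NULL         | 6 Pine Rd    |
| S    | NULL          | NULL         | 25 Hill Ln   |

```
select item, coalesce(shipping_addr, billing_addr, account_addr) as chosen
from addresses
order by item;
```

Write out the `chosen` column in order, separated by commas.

item=B: shipping_addr=29 Elm St → 29 Elm St
item=C: shipping_addr=30 Elm Ave → 30 Elm Ave
item=E: shipping_addr=18 Main St → 18 Main St
item=G: shipping_addr=7 Pine Rd → 7 Pine Rd
item=J: shipping_addr=NULL, billing_addr=23 Main St → 23 Main St
item=R: shipping_addr=NULL, billing_addr=44 Main St → 44 Main St
item=S: shipping_addr=NULL, billing_addr=NULL, account_addr=25 Hill Ln → 25 Hill Ln
item=U: shipping_addr=NULL, billing_addr=NULL, account_addr=42 Main St → 42 Main St
item=W: shipping_addr=NULL, billing_addr=38 Main St → 38 Main St
item=Z: shipping_addr=NULL, billing_addr=NULL, account_addr=22 Main St → 22 Main St

29 Elm St, 30 Elm Ave, 18 Main St, 7 Pine Rd, 23 Main St, 44 Main St, 25 Hill Ln, 42 Main St, 38 Main St, 22 Main St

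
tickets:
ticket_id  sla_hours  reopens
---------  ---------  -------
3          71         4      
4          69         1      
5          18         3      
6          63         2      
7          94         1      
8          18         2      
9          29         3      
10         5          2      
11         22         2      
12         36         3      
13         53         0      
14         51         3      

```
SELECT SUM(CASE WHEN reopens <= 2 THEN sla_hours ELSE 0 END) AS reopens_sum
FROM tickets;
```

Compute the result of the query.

ticket_id=3: ✗
ticket_id=4: ✓ → 69
ticket_id=5: ✗
ticket_id=6: ✓ → 63
ticket_id=7: ✓ → 94
ticket_id=8: ✓ → 18
ticket_id=9: ✗
ticket_id=10: ✓ → 5
ticket_id=11: ✓ → 22
ticket_id=12: ✗
ticket_id=13: ✓ → 53
ticket_id=14: ✗
reopens_sum = 69 + 63 + 94 + 18 + 5 + 22 + 53 = 324

324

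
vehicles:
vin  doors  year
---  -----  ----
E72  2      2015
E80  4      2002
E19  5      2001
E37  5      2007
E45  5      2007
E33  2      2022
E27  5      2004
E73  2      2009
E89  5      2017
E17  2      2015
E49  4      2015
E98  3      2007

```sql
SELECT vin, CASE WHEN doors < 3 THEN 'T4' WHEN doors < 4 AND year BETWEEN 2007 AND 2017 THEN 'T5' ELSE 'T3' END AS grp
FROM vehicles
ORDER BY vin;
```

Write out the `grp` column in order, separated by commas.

vin=E17: doors < 3 → T4
vin=E19: ELSE → T3
vin=E27: ELSE → T3
vin=E33: doors < 3 → T4
vin=E37: ELSE → T3
vin=E45: ELSE → T3
vin=E49: ELSE → T3
vin=E72: doors < 3 → T4
vin=E73: doors < 3 → T4
vin=E80: ELSE → T3
vin=E89: ELSE → T3
vin=E98: doors < 4 AND year BETWEEN 2007 AND 2017 → T5

T4, T3, T3, T4, T3, T3, T3, T4, T4, T3, T3, T5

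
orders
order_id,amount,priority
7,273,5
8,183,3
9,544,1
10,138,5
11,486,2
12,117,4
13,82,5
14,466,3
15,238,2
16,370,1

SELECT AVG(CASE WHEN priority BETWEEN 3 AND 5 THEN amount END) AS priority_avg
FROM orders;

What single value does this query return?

order_id=7: ✓ → 273
order_id=8: ✓ → 183
order_id=9: ✗
order_id=10: ✓ → 138
order_id=11: ✗
order_id=12: ✓ → 117
order_id=13: ✓ → 82
order_id=14: ✓ → 466
order_id=15: ✗
order_id=16: ✗
priority_avg = (273 + 183 + 138 + 117 + 82 + 466) / 6 = 209.8333333333

209.8333333333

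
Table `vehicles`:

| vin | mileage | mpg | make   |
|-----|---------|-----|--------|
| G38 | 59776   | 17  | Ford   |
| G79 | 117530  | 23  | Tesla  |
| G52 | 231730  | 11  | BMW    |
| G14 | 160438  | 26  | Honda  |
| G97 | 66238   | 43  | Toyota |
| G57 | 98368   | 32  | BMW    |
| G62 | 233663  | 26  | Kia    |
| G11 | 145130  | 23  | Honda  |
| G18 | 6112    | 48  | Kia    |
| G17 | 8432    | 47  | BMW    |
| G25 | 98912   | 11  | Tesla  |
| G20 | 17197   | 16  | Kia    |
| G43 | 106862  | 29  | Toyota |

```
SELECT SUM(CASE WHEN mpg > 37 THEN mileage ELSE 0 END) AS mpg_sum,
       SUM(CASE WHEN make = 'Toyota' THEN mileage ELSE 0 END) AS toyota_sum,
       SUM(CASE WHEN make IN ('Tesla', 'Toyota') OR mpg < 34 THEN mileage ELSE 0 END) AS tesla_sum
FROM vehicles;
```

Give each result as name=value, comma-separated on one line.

[mpg_sum: mpg > 37]
vin=G38: ✗
vin=G79: ✗
vin=G52: ✗
vin=G14: ✗
vin=G97: ✓ → 66238
vin=G57: ✗
vin=G62: ✗
vin=G11: ✗
vin=G18: ✓ → 6112
vin=G17: ✓ → 8432
vin=G25: ✗
vin=G20: ✗
vin=G43: ✗
mpg_sum = 66238 + 6112 + 8432 = 80782
—
[toyota_sum: make = 'Toyota']
vin=G38: ✗
vin=G79: ✗
vin=G52: ✗
vin=G14: ✗
vin=G97: ✓ → 66238
vin=G57: ✗
vin=G62: ✗
vin=G11: ✗
vin=G18: ✗
vin=G17: ✗
vin=G25: ✗
vin=G20: ✗
vin=G43: ✓ → 106862
toyota_sum = 66238 + 106862 = 173100
—
[tesla_sum: make IN ('Tesla', 'Toyota') OR mpg < 34]
vin=G38: ✓ → 59776
vin=G79: ✓ → 117530
vin=G52: ✓ → 231730
vin=G14: ✓ → 160438
vin=G97: ✓ → 66238
vin=G57: ✓ → 98368
vin=G62: ✓ → 233663
vin=G11: ✓ → 145130
vin=G18: ✗
vin=G17: ✗
vin=G25: ✓ → 98912
vin=G20: ✓ → 17197
vin=G43: ✓ → 106862
tesla_sum = 59776 + 117530 + 231730 + 160438 + 66238 + 98368 + 233663 + 145130 + 98912 + 17197 + 106862 = 1335844

mpg_sum=80782, toyota_sum=173100, tesla_sum=1335844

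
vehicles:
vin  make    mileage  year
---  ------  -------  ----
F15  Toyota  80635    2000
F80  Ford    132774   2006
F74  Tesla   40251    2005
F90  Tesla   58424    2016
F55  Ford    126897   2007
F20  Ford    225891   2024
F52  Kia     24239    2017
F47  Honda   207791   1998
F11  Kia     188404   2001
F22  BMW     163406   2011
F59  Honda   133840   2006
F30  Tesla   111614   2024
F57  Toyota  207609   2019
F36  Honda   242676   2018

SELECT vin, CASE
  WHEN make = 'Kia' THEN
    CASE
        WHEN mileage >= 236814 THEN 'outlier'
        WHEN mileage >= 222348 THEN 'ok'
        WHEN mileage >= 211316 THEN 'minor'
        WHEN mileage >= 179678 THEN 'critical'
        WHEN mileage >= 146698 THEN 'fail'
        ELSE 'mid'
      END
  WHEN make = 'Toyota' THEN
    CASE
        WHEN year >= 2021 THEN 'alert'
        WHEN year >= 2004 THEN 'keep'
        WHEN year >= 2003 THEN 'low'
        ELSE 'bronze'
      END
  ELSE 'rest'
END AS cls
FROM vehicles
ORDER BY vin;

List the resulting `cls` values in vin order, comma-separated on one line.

vin=F11: make='Kia' → inner[mileage >= 179678] → critical
vin=F15: make='Toyota' → inner[ELSE] → bronze
vin=F20: make='Ford' → outer ELSE → rest
vin=F22: make='BMW' → outer ELSE → rest
vin=F30: make='Tesla' → outer ELSE → rest
vin=F36: make='Honda' → outer ELSE → rest
vin=F47: make='Honda' → outer ELSE → rest
vin=F52: make='Kia' → inner[ELSE] → mid
vin=F55: make='Ford' → outer ELSE → rest
vin=F57: make='Toyota' → inner[year >= 2004] → keep
vin=F59: make='Honda' → outer ELSE → rest
vin=F74: make='Tesla' → outer ELSE → rest
vin=F80: make='Ford' → outer ELSE → rest
vin=F90: make='Tesla' → outer ELSE → rest

critical, bronze, rest, rest, rest, rest, rest, mid, rest, keep, rest, rest, rest, rest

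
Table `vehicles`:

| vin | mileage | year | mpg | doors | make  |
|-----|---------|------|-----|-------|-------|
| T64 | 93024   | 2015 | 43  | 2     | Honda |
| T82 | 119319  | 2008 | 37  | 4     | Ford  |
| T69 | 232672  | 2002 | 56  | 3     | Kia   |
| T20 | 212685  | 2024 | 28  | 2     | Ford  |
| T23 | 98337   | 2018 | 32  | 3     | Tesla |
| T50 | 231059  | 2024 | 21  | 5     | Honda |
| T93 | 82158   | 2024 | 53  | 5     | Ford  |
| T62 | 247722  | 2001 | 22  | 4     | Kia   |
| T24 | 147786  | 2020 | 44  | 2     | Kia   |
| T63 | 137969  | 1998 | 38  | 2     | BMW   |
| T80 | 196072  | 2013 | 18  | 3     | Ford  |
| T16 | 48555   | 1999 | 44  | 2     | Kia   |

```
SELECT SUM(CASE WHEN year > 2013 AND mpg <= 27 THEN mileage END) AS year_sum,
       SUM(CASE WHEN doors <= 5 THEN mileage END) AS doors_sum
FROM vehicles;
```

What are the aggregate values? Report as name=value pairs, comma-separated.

year_sum=231059, doors_sum=1847358

[year_sum: year > 2013 AND mpg <= 27]
vin=T64: ✗
vin=T82: ✗
vin=T69: ✗
vin=T20: ✗
vin=T23: ✗
vin=T50: ✓ → 231059
vin=T93: ✗
vin=T62: ✗
vin=T24: ✗
vin=T63: ✗
vin=T80: ✗
vin=T16: ✗
year_sum = 231059
—
[doors_sum: doors <= 5]
vin=T64: ✓ → 93024
vin=T82: ✓ → 119319
vin=T69: ✓ → 232672
vin=T20: ✓ → 212685
vin=T23: ✓ → 98337
vin=T50: ✓ → 231059
vin=T93: ✓ → 82158
vin=T62: ✓ → 247722
vin=T24: ✓ → 147786
vin=T63: ✓ → 137969
vin=T80: ✓ → 196072
vin=T16: ✓ → 48555
doors_sum = 93024 + 119319 + 232672 + 212685 + 98337 + 231059 + 82158 + 247722 + 147786 + 137969 + 196072 + 48555 = 1847358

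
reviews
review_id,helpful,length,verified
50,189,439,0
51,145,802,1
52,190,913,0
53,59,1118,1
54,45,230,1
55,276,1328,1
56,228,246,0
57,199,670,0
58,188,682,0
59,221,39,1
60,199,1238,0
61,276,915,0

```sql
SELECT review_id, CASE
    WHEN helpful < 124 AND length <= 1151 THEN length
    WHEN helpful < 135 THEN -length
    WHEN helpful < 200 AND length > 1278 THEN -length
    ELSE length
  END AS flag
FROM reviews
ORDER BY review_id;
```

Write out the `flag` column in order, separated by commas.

439, 802, 913, 1118, 230, 1328, 246, 670, 682, 39, 1238, 915

review_id=50: ELSE → 439
review_id=51: ELSE → 802
review_id=52: ELSE → 913
review_id=53: helpful < 124 AND length <= 1151 → 1118
review_id=54: helpful < 124 AND length <= 1151 → 230
review_id=55: ELSE → 1328
review_id=56: ELSE → 246
review_id=57: ELSE → 670
review_id=58: ELSE → 682
review_id=59: ELSE → 39
review_id=60: ELSE → 1238
review_id=61: ELSE → 915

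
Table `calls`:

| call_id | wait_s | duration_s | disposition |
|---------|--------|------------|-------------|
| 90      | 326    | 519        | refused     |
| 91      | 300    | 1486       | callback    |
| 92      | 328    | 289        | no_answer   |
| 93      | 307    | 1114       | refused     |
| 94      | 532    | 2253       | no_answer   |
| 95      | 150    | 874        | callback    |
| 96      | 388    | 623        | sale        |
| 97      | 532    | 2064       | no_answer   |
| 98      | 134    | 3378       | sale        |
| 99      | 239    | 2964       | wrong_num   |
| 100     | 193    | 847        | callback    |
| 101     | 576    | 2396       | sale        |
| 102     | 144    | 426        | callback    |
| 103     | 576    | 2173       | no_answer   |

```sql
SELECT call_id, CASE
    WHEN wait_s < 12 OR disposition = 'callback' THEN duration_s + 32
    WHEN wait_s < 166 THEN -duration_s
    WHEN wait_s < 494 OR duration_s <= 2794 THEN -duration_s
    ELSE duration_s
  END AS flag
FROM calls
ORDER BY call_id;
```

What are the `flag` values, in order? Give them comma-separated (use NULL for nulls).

-519, 1518, -289, -1114, -2253, 906, -623, -2064, -3378, -2964, 879, -2396, 458, -2173

call_id=90: wait_s < 494 OR duration_s <= 2794 → -519
call_id=91: wait_s < 12 OR disposition = 'callback' → 1518
call_id=92: wait_s < 494 OR duration_s <= 2794 → -289
call_id=93: wait_s < 494 OR duration_s <= 2794 → -1114
call_id=94: wait_s < 494 OR duration_s <= 2794 → -2253
call_id=95: wait_s < 12 OR disposition = 'callback' → 906
call_id=96: wait_s < 494 OR duration_s <= 2794 → -623
call_id=97: wait_s < 494 OR duration_s <= 2794 → -2064
call_id=98: wait_s < 166 → -3378
call_id=99: wait_s < 494 OR duration_s <= 2794 → -2964
call_id=100: wait_s < 12 OR disposition = 'callback' → 879
call_id=101: wait_s < 494 OR duration_s <= 2794 → -2396
call_id=102: wait_s < 12 OR disposition = 'callback' → 458
call_id=103: wait_s < 494 OR duration_s <= 2794 → -2173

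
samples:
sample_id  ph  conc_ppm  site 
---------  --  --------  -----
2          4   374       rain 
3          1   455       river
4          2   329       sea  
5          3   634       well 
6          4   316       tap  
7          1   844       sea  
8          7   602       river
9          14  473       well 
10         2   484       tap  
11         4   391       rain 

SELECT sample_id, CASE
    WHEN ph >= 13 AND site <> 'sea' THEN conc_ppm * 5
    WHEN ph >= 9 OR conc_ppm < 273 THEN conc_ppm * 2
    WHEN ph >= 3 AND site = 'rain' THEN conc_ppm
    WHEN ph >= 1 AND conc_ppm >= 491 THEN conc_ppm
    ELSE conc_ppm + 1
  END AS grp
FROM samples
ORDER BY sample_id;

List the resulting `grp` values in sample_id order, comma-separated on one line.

374, 456, 330, 634, 317, 844, 602, 2365, 485, 391

sample_id=2: ph >= 3 AND site = 'rain' → 374
sample_id=3: ELSE → 456
sample_id=4: ELSE → 330
sample_id=5: ph >= 1 AND conc_ppm >= 491 → 634
sample_id=6: ELSE → 317
sample_id=7: ph >= 1 AND conc_ppm >= 491 → 844
sample_id=8: ph >= 1 AND conc_ppm >= 491 → 602
sample_id=9: ph >= 13 AND site <> 'sea' → 2365
sample_id=10: ELSE → 485
sample_id=11: ph >= 3 AND site = 'rain' → 391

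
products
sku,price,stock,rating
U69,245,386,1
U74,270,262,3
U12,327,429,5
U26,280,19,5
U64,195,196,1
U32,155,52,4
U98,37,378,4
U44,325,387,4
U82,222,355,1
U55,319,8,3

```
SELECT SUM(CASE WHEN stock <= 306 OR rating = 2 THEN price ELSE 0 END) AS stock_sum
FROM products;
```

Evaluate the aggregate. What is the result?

sku=U69: ✗
sku=U74: ✓ → 270
sku=U12: ✗
sku=U26: ✓ → 280
sku=U64: ✓ → 195
sku=U32: ✓ → 155
sku=U98: ✗
sku=U44: ✗
sku=U82: ✗
sku=U55: ✓ → 319
stock_sum = 270 + 280 + 195 + 155 + 319 = 1219

1219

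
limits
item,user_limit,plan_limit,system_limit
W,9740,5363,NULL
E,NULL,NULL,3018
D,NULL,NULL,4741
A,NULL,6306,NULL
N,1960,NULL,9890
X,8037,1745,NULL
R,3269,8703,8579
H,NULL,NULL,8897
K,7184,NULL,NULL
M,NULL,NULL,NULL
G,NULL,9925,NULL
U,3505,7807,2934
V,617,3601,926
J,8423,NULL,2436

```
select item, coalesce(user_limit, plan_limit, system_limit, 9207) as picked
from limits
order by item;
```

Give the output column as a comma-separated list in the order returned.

item=A: user_limit=NULL, plan_limit=6306 → 6306
item=D: user_limit=NULL, plan_limit=NULL, system_limit=4741 → 4741
item=E: user_limit=NULL, plan_limit=NULL, system_limit=3018 → 3018
item=G: user_limit=NULL, plan_limit=9925 → 9925
item=H: user_limit=NULL, plan_limit=NULL, system_limit=8897 → 8897
item=J: user_limit=8423 → 8423
item=K: user_limit=7184 → 7184
item=M: user_limit=NULL, plan_limit=NULL, system_limit=NULL, → literal 9207 → 9207
item=N: user_limit=1960 → 1960
item=R: user_limit=3269 → 3269
item=U: user_limit=3505 → 3505
item=V: user_limit=617 → 617
item=W: user_limit=9740 → 9740
item=X: user_limit=8037 → 8037

6306, 4741, 3018, 9925, 8897, 8423, 7184, 9207, 1960, 3269, 3505, 617, 9740, 8037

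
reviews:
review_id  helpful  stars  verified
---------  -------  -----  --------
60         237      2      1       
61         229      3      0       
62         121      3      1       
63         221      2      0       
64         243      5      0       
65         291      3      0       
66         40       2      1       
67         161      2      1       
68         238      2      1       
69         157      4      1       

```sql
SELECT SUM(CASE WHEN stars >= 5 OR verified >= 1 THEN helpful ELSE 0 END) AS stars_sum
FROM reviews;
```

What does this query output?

1197

review_id=60: ✓ → 237
review_id=61: ✗
review_id=62: ✓ → 121
review_id=63: ✗
review_id=64: ✓ → 243
review_id=65: ✗
review_id=66: ✓ → 40
review_id=67: ✓ → 161
review_id=68: ✓ → 238
review_id=69: ✓ → 157
stars_sum = 237 + 121 + 243 + 40 + 161 + 238 + 157 = 1197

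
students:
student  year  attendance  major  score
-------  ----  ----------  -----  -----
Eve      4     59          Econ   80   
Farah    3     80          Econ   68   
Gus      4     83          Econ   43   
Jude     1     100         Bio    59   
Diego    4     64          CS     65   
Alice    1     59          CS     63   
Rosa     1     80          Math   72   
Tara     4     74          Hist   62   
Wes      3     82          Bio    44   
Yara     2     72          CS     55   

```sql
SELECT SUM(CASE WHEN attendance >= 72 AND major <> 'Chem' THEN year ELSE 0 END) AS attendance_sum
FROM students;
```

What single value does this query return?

18

student=Eve: ✗
student=Farah: ✓ → 3
student=Gus: ✓ → 4
student=Jude: ✓ → 1
student=Diego: ✗
student=Alice: ✗
student=Rosa: ✓ → 1
student=Tara: ✓ → 4
student=Wes: ✓ → 3
student=Yara: ✓ → 2
attendance_sum = 3 + 4 + 1 + 1 + 4 + 3 + 2 = 18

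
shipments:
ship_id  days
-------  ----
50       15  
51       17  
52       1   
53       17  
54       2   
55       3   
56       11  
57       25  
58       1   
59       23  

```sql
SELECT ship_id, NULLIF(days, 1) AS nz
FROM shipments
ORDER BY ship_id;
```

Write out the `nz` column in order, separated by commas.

ship_id=50: days=15 vs 1: differ → 15
ship_id=51: days=17 vs 1: differ → 17
ship_id=52: days=1 vs 1: equal → NULL
ship_id=53: days=17 vs 1: differ → 17
ship_id=54: days=2 vs 1: differ → 2
ship_id=55: days=3 vs 1: differ → 3
ship_id=56: days=11 vs 1: differ → 11
ship_id=57: days=25 vs 1: differ → 25
ship_id=58: days=1 vs 1: equal → NULL
ship_id=59: days=23 vs 1: differ → 23

15, 17, NULL, 17, 2, 3, 11, 25, NULL, 23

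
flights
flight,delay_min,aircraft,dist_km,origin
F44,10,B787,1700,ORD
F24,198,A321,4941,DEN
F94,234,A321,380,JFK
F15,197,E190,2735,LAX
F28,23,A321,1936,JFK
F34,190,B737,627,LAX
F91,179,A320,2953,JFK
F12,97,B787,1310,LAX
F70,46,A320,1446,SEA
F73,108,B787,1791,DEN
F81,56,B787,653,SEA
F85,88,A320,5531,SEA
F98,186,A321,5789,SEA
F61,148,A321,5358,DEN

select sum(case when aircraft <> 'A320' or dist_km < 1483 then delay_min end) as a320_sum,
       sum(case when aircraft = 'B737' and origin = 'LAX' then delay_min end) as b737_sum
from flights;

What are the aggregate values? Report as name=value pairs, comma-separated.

a320_sum=1493, b737_sum=190

[a320_sum: aircraft <> 'A320' or dist_km < 1483]
flight=F44: ✓ → 10
flight=F24: ✓ → 198
flight=F94: ✓ → 234
flight=F15: ✓ → 197
flight=F28: ✓ → 23
flight=F34: ✓ → 190
flight=F91: ✗
flight=F12: ✓ → 97
flight=F70: ✓ → 46
flight=F73: ✓ → 108
flight=F81: ✓ → 56
flight=F85: ✗
flight=F98: ✓ → 186
flight=F61: ✓ → 148
a320_sum = 10 + 198 + 234 + 197 + 23 + 190 + 97 + 46 + 108 + 56 + 186 + 148 = 1493
—
[b737_sum: aircraft = 'B737' and origin = 'LAX']
flight=F44: ✗
flight=F24: ✗
flight=F94: ✗
flight=F15: ✗
flight=F28: ✗
flight=F34: ✓ → 190
flight=F91: ✗
flight=F12: ✗
flight=F70: ✗
flight=F73: ✗
flight=F81: ✗
flight=F85: ✗
flight=F98: ✗
flight=F61: ✗
b737_sum = 190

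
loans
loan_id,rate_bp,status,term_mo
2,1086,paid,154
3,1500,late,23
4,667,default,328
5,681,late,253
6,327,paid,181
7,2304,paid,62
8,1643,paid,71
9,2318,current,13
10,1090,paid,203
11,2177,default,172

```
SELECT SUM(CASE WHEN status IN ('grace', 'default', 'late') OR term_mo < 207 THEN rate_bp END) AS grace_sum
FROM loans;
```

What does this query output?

loan_id=2: ✓ → 1086
loan_id=3: ✓ → 1500
loan_id=4: ✓ → 667
loan_id=5: ✓ → 681
loan_id=6: ✓ → 327
loan_id=7: ✓ → 2304
loan_id=8: ✓ → 1643
loan_id=9: ✓ → 2318
loan_id=10: ✓ → 1090
loan_id=11: ✓ → 2177
grace_sum = 1086 + 1500 + 667 + 681 + 327 + 2304 + 1643 + 2318 + 1090 + 2177 = 13793

13793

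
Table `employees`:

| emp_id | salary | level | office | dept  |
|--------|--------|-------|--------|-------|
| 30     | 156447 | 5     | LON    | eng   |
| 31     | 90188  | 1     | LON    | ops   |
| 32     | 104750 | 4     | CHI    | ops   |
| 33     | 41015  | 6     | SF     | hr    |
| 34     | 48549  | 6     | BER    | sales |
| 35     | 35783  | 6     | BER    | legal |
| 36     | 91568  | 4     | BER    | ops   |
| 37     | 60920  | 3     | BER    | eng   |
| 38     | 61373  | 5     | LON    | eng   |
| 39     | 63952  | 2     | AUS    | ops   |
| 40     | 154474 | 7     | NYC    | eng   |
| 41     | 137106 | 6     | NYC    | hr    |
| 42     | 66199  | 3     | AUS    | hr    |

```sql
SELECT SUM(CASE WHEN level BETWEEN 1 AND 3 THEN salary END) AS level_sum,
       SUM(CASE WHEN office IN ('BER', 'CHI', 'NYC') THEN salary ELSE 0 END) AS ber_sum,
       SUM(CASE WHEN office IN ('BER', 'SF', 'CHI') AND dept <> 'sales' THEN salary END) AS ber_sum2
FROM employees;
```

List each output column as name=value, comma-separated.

level_sum=281259, ber_sum=633150, ber_sum2=334036

[level_sum: level BETWEEN 1 AND 3]
emp_id=30: ✗
emp_id=31: ✓ → 90188
emp_id=32: ✗
emp_id=33: ✗
emp_id=34: ✗
emp_id=35: ✗
emp_id=36: ✗
emp_id=37: ✓ → 60920
emp_id=38: ✗
emp_id=39: ✓ → 63952
emp_id=40: ✗
emp_id=41: ✗
emp_id=42: ✓ → 66199
level_sum = 90188 + 60920 + 63952 + 66199 = 281259
—
[ber_sum: office IN ('BER', 'CHI', 'NYC')]
emp_id=30: ✗
emp_id=31: ✗
emp_id=32: ✓ → 104750
emp_id=33: ✗
emp_id=34: ✓ → 48549
emp_id=35: ✓ → 35783
emp_id=36: ✓ → 91568
emp_id=37: ✓ → 60920
emp_id=38: ✗
emp_id=39: ✗
emp_id=40: ✓ → 154474
emp_id=41: ✓ → 137106
emp_id=42: ✗
ber_sum = 104750 + 48549 + 35783 + 91568 + 60920 + 154474 + 137106 = 633150
—
[ber_sum2: office IN ('BER', 'SF', 'CHI') AND dept <> 'sales']
emp_id=30: ✗
emp_id=31: ✗
emp_id=32: ✓ → 104750
emp_id=33: ✓ → 41015
emp_id=34: ✗
emp_id=35: ✓ → 35783
emp_id=36: ✓ → 91568
emp_id=37: ✓ → 60920
emp_id=38: ✗
emp_id=39: ✗
emp_id=40: ✗
emp_id=41: ✗
emp_id=42: ✗
ber_sum2 = 104750 + 41015 + 35783 + 91568 + 60920 = 334036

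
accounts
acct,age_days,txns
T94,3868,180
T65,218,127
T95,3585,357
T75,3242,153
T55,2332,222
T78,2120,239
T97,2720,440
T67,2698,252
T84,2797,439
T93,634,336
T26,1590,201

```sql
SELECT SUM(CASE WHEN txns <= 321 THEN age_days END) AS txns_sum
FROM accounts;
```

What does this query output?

16068

acct=T94: ✓ → 3868
acct=T65: ✓ → 218
acct=T95: ✗
acct=T75: ✓ → 3242
acct=T55: ✓ → 2332
acct=T78: ✓ → 2120
acct=T97: ✗
acct=T67: ✓ → 2698
acct=T84: ✗
acct=T93: ✗
acct=T26: ✓ → 1590
txns_sum = 3868 + 218 + 3242 + 2332 + 2120 + 2698 + 1590 = 16068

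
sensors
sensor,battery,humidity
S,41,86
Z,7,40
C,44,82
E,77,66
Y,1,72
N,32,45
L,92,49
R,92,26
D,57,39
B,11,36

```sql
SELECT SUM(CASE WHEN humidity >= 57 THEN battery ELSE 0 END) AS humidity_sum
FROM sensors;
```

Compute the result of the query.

sensor=S: ✓ → 41
sensor=Z: ✗
sensor=C: ✓ → 44
sensor=E: ✓ → 77
sensor=Y: ✓ → 1
sensor=N: ✗
sensor=L: ✗
sensor=R: ✗
sensor=D: ✗
sensor=B: ✗
humidity_sum = 41 + 44 + 77 + 1 = 163

163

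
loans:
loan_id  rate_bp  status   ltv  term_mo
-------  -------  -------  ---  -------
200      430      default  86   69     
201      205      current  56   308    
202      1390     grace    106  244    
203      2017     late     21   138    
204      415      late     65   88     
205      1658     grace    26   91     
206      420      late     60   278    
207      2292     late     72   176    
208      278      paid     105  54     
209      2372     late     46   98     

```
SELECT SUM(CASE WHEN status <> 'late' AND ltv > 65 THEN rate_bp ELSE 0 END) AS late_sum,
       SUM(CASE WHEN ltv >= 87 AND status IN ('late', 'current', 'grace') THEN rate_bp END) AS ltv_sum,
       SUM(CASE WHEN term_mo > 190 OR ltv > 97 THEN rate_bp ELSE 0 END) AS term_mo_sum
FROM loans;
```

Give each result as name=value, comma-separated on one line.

[late_sum: status <> 'late' AND ltv > 65]
loan_id=200: ✓ → 430
loan_id=201: ✗
loan_id=202: ✓ → 1390
loan_id=203: ✗
loan_id=204: ✗
loan_id=205: ✗
loan_id=206: ✗
loan_id=207: ✗
loan_id=208: ✓ → 278
loan_id=209: ✗
late_sum = 430 + 1390 + 278 = 2098
—
[ltv_sum: ltv >= 87 AND status IN ('late', 'current', 'grace')]
loan_id=200: ✗
loan_id=201: ✗
loan_id=202: ✓ → 1390
loan_id=203: ✗
loan_id=204: ✗
loan_id=205: ✗
loan_id=206: ✗
loan_id=207: ✗
loan_id=208: ✗
loan_id=209: ✗
ltv_sum = 1390
—
[term_mo_sum: term_mo > 190 OR ltv > 97]
loan_id=200: ✗
loan_id=201: ✓ → 205
loan_id=202: ✓ → 1390
loan_id=203: ✗
loan_id=204: ✗
loan_id=205: ✗
loan_id=206: ✓ → 420
loan_id=207: ✗
loan_id=208: ✓ → 278
loan_id=209: ✗
term_mo_sum = 205 + 1390 + 420 + 278 = 2293

late_sum=2098, ltv_sum=1390, term_mo_sum=2293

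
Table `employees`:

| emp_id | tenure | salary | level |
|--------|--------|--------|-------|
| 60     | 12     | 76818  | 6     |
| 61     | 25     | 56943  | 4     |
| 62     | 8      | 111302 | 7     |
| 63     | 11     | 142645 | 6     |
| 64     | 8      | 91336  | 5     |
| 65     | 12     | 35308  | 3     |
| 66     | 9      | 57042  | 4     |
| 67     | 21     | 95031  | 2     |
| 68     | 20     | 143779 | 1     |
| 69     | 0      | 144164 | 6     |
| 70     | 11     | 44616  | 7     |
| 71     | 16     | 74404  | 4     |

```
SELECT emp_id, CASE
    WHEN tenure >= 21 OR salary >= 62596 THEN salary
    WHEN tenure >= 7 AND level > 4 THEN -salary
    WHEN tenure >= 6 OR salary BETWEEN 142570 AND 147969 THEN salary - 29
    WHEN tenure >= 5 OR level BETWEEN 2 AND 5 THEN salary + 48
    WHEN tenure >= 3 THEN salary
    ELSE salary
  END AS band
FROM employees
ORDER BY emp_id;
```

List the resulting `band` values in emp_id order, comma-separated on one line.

emp_id=60: tenure >= 21 OR salary >= 62596 → 76818
emp_id=61: tenure >= 21 OR salary >= 62596 → 56943
emp_id=62: tenure >= 21 OR salary >= 62596 → 111302
emp_id=63: tenure >= 21 OR salary >= 62596 → 142645
emp_id=64: tenure >= 21 OR salary >= 62596 → 91336
emp_id=65: tenure >= 6 OR salary BETWEEN 142570 AND 147969 → 35279
emp_id=66: tenure >= 6 OR salary BETWEEN 142570 AND 147969 → 57013
emp_id=67: tenure >= 21 OR salary >= 62596 → 95031
emp_id=68: tenure >= 21 OR salary >= 62596 → 143779
emp_id=69: tenure >= 21 OR salary >= 62596 → 144164
emp_id=70: tenure >= 7 AND level > 4 → -44616
emp_id=71: tenure >= 21 OR salary >= 62596 → 74404

76818, 56943, 111302, 142645, 91336, 35279, 57013, 95031, 143779, 144164, -44616, 74404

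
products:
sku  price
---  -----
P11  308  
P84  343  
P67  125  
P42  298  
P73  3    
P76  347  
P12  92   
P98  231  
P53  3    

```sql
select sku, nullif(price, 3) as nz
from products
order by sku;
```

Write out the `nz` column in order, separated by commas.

sku=P11: price=308 vs 3: differ → 308
sku=P12: price=92 vs 3: differ → 92
sku=P42: price=298 vs 3: differ → 298
sku=P53: price=3 vs 3: equal → NULL
sku=P67: price=125 vs 3: differ → 125
sku=P73: price=3 vs 3: equal → NULL
sku=P76: price=347 vs 3: differ → 347
sku=P84: price=343 vs 3: differ → 343
sku=P98: price=231 vs 3: differ → 231

308, 92, 298, NULL, 125, NULL, 347, 343, 231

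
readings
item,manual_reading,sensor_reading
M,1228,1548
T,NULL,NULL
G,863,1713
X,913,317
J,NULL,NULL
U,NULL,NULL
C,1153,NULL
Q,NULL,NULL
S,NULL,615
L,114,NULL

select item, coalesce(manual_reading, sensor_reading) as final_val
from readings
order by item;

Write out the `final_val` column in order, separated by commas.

item=C: manual_reading=1153 → 1153
item=G: manual_reading=863 → 863
item=J: manual_reading=NULL, sensor_reading=NULL (all NULL) → NULL
item=L: manual_reading=114 → 114
item=M: manual_reading=1228 → 1228
item=Q: manual_reading=NULL, sensor_reading=NULL (all NULL) → NULL
item=S: manual_reading=NULL, sensor_reading=615 → 615
item=T: manual_reading=NULL, sensor_reading=NULL (all NULL) → NULL
item=U: manual_reading=NULL, sensor_reading=NULL (all NULL) → NULL
item=X: manual_reading=913 → 913

1153, 863, NULL, 114, 1228, NULL, 615, NULL, NULL, 913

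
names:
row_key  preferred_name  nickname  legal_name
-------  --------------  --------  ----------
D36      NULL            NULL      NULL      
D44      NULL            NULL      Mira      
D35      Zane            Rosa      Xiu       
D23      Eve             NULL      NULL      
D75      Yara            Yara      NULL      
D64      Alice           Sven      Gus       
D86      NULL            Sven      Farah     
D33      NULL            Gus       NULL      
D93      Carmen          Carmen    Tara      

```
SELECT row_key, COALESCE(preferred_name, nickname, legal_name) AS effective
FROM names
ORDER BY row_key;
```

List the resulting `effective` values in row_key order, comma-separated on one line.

row_key=D23: preferred_name=Eve → Eve
row_key=D33: preferred_name=NULL, nickname=Gus → Gus
row_key=D35: preferred_name=Zane → Zane
row_key=D36: preferred_name=NULL, nickname=NULL, legal_name=NULL (all NULL) → NULL
row_key=D44: preferred_name=NULL, nickname=NULL, legal_name=Mira → Mira
row_key=D64: preferred_name=Alice → Alice
row_key=D75: preferred_name=Yara → Yara
row_key=D86: preferred_name=NULL, nickname=Sven → Sven
row_key=D93: preferred_name=Carmen → Carmen

Eve, Gus, Zane, NULL, Mira, Alice, Yara, Sven, Carmen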